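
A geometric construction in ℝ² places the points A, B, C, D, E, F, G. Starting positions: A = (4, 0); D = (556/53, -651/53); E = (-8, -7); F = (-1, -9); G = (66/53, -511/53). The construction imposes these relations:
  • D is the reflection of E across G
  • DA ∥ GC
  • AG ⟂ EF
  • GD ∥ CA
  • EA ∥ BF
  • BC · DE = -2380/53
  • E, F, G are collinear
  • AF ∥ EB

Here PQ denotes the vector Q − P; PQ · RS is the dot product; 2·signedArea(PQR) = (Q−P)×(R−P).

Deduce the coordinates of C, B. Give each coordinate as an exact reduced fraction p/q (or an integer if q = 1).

1. C_x = -278/53  [GD ∥ CA ∩ DA ∥ GC]
2. C_y = 140/53  [GD ∥ CA ∩ DA ∥ GC]
   → C = (-278/53, 140/53)
3. B_x = -13  [EA ∥ BF ∩ AF ∥ EB]
4. B_y = -16  [EA ∥ BF ∩ AF ∥ EB]
   → B = (-13, -16)

B = (-13, -16)
C = (-278/53, 140/53)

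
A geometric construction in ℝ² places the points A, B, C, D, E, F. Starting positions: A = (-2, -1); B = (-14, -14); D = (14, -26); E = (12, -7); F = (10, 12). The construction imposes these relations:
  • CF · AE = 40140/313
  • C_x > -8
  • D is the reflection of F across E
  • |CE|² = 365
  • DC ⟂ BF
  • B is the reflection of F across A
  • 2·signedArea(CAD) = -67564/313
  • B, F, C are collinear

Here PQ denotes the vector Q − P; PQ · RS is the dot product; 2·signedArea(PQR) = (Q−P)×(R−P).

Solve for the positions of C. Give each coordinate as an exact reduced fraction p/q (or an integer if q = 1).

1. C_x = -2222/313  [B, F, C are collinear ∩ DC ⟂ BF]
2. C_y = -2042/313  [B, F, C are collinear ∩ DC ⟂ BF]
   → C = (-2222/313, -2042/313)

C = (-2222/313, -2042/313)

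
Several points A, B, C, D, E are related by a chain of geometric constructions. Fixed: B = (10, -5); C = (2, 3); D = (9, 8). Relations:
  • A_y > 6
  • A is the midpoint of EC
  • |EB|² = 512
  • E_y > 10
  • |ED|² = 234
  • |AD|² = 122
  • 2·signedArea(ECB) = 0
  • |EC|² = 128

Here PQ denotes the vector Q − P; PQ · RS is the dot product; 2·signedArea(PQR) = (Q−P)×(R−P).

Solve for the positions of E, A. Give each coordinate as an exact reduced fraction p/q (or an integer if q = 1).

A = (-2, 7)
E = (-6, 11)

1. E_x = -6  [line 8·x + 8·y + -40 = 0 ∩ |EB|² = 512]
2. E_y = 11  [line 8·x + 8·y + -40 = 0 ∩ |EB|² = 512]
   → E = (-6, 11)
3. A_x = -2  [A is the midpoint of EC]
4. A_y = 7  [A is the midpoint of EC]
   → A = (-2, 7)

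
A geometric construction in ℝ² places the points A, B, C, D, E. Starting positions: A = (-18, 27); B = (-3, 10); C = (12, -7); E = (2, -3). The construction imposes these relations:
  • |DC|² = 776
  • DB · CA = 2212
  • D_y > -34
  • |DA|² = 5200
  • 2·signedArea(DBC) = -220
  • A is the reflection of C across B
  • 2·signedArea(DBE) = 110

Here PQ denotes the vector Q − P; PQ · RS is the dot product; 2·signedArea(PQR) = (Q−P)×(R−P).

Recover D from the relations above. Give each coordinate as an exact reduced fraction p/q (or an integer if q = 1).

1. D_x = 22  [2·signedArea(DBC) = -220 ∩ 2·signedArea(DBE) = 110]
2. D_y = -33  [2·signedArea(DBC) = -220 ∩ 2·signedArea(DBE) = 110]
   → D = (22, -33)

D = (22, -33)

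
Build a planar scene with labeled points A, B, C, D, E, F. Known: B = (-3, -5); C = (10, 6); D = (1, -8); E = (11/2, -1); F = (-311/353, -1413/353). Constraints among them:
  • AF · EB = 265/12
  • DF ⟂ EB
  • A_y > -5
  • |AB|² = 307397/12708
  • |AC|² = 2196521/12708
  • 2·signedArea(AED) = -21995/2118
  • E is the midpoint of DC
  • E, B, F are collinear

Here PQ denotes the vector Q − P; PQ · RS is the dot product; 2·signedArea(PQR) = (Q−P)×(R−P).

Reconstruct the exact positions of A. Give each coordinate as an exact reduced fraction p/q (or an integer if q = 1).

A = (3967/2118, -1530/353)

1. A_x = 3967/2118  [AF · EB = 265/12 ∩ 2·signedArea(AED) = -21995/2118]
2. A_y = -1530/353  [AF · EB = 265/12 ∩ 2·signedArea(AED) = -21995/2118]
   → A = (3967/2118, -1530/353)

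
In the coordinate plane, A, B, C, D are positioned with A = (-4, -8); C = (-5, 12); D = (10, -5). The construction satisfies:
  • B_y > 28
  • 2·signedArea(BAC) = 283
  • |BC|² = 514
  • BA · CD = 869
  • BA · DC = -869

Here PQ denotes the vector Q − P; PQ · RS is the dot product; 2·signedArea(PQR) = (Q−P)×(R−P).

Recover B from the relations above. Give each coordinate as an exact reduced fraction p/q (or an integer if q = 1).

B = (-20, 29)

1. B_x = -20  [BA · DC = -869 ∩ 2·signedArea(BAC) = 283]
2. B_y = 29  [BA · DC = -869 ∩ 2·signedArea(BAC) = 283]
   → B = (-20, 29)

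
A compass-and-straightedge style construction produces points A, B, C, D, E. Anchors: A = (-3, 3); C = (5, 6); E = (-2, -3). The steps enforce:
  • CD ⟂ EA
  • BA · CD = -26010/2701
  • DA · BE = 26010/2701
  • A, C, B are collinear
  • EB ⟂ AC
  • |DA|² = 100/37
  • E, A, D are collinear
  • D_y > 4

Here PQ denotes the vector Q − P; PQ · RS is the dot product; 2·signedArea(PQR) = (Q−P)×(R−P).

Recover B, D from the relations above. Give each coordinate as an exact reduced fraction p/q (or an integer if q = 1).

1. B_x = -299/73  [A, C, B are collinear ∩ EB ⟂ AC]
2. B_y = 189/73  [A, C, B are collinear ∩ EB ⟂ AC]
   → B = (-299/73, 189/73)
3. D_x = -121/37  [E, A, D are collinear ∩ CD ⟂ EA]
4. D_y = 171/37  [E, A, D are collinear ∩ CD ⟂ EA]
   → D = (-121/37, 171/37)

B = (-299/73, 189/73)
D = (-121/37, 171/37)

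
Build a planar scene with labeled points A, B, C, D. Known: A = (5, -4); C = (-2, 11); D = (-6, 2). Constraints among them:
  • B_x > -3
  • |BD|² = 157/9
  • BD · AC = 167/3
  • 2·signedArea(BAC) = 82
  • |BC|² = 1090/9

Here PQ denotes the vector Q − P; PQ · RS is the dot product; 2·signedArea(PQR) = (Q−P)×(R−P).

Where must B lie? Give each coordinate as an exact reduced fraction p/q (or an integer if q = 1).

1. B_x = -7/3  [BD · AC = 167/3 ∩ 2·signedArea(BAC) = 82]
2. B_y = 0  [BD · AC = 167/3 ∩ 2·signedArea(BAC) = 82]
   → B = (-7/3, 0)

B = (-7/3, 0)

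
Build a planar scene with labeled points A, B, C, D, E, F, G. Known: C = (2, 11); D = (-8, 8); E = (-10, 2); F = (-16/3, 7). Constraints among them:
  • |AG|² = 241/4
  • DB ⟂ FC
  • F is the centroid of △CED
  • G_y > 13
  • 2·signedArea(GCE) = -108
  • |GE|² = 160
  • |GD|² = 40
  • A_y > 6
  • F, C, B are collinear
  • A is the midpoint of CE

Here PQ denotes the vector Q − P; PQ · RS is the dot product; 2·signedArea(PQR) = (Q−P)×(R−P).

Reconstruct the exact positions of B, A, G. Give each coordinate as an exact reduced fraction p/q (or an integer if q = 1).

A = (-4, 13/2)
B = (-1094/157, 959/157)
G = (-6, 14)

1. B_x = -1094/157  [F, C, B are collinear ∩ DB ⟂ FC]
2. B_y = 959/157  [F, C, B are collinear ∩ DB ⟂ FC]
   → B = (-1094/157, 959/157)
3. A_x = -4  [A is the midpoint of CE]
4. A_y = 13/2  [A is the midpoint of CE]
   → A = (-4, 13/2)
5. G_x = -6  [line 9·x + -12·y + 222 = 0 ∩ |GE|² = 160]
6. G_y = 14  [line 9·x + -12·y + 222 = 0 ∩ |GE|² = 160]
   → G = (-6, 14)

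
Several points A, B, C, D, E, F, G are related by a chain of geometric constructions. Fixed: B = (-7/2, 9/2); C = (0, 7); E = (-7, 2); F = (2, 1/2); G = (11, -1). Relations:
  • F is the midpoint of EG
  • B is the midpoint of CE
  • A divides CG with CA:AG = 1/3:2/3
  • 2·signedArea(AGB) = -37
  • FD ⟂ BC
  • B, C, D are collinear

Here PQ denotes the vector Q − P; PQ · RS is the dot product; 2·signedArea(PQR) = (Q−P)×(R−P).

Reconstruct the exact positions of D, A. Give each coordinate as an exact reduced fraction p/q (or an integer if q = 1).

A = (11/3, 13/3)
D = (-7/4, 23/4)

1. D_x = -7/4  [B, C, D are collinear ∩ FD ⟂ BC]
2. D_y = 23/4  [B, C, D are collinear ∩ FD ⟂ BC]
   → D = (-7/4, 23/4)
3. A_x = 11/3  [A divides CG with CA:AG = 1/3:2/3]
4. A_y = 13/3  [A divides CG with CA:AG = 1/3:2/3]
   → A = (11/3, 13/3)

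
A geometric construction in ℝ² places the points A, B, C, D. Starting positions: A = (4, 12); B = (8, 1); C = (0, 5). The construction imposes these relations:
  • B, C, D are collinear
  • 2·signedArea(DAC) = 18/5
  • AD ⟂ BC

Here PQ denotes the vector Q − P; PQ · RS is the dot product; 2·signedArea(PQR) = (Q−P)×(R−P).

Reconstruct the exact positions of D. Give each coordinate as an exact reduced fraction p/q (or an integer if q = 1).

D = (2/5, 24/5)

1. D_x = 2/5  [B, C, D are collinear ∩ AD ⟂ BC]
2. D_y = 24/5  [B, C, D are collinear ∩ AD ⟂ BC]
   → D = (2/5, 24/5)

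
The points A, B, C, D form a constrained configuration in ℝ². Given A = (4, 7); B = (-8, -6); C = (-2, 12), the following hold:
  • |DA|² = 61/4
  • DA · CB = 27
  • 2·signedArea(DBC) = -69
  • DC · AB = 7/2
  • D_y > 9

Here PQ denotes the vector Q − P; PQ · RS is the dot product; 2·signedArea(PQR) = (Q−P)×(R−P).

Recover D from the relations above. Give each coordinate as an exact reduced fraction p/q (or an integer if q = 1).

D = (1, 19/2)

1. D_x = 1  [2·signedArea(DBC) = -69 ∩ DC · AB = 7/2]
2. D_y = 19/2  [2·signedArea(DBC) = -69 ∩ DC · AB = 7/2]
   → D = (1, 19/2)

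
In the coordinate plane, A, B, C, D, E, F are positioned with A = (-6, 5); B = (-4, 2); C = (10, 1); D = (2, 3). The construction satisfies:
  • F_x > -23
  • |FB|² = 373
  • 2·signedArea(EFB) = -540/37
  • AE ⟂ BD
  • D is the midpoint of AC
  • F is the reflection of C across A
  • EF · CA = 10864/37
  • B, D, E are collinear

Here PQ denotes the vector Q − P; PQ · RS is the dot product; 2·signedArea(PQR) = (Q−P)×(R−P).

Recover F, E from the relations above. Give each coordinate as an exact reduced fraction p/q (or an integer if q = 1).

E = (-202/37, 65/37)
F = (-22, 9)

1. F_x = -22  [F is the reflection of C across A]
2. F_y = 9  [F is the reflection of C across A]
   → F = (-22, 9)
3. E_x = -202/37  [B, D, E are collinear ∩ AE ⟂ BD]
4. E_y = 65/37  [B, D, E are collinear ∩ AE ⟂ BD]
   → E = (-202/37, 65/37)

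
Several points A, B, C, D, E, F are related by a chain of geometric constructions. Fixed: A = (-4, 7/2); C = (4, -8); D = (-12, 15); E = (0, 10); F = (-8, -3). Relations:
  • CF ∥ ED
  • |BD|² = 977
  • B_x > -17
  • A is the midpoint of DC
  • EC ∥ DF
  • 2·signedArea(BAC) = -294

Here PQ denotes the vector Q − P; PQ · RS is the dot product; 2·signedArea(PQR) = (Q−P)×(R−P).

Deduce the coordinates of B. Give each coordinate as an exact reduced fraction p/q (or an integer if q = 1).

1. B_x = -16  [line 23/2·x + 8·y + 312 = 0 ∩ |BD|² = 977]
2. B_y = -16  [line 23/2·x + 8·y + 312 = 0 ∩ |BD|² = 977]
   → B = (-16, -16)

B = (-16, -16)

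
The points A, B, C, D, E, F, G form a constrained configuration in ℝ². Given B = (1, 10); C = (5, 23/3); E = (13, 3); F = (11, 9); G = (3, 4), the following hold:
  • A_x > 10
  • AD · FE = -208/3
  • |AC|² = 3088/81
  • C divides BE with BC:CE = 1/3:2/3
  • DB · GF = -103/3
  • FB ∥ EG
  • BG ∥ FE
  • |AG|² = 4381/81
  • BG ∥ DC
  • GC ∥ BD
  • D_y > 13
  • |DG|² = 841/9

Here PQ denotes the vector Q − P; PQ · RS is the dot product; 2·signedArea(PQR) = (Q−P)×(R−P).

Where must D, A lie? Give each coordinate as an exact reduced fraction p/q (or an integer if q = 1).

1. D_x = 3  [BG ∥ DC ∩ GC ∥ BD]
2. D_y = 41/3  [BG ∥ DC ∩ GC ∥ BD]
   → D = (3, 41/3)
3. A_x = 31/3  [line -2·x + 6·y + -20/3 = 0 ∩ |AG|² = 4381/81]
4. A_y = 41/9  [line -2·x + 6·y + -20/3 = 0 ∩ |AG|² = 4381/81]
   → A = (31/3, 41/9)

A = (31/3, 41/9)
D = (3, 41/3)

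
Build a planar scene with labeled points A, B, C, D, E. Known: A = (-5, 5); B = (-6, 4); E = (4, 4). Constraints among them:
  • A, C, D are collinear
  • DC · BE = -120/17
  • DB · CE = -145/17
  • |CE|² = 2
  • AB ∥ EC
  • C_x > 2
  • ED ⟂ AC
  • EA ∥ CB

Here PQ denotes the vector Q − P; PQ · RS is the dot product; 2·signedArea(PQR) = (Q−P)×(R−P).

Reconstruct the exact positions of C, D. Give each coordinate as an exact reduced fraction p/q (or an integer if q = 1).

C = (3, 3)
D = (63/17, 48/17)

1. C_x = 3  [EA ∥ CB ∩ AB ∥ EC]
2. C_y = 3  [EA ∥ CB ∩ AB ∥ EC]
   → C = (3, 3)
3. D_x = 63/17  [A, C, D are collinear ∩ ED ⟂ AC]
4. D_y = 48/17  [A, C, D are collinear ∩ ED ⟂ AC]
   → D = (63/17, 48/17)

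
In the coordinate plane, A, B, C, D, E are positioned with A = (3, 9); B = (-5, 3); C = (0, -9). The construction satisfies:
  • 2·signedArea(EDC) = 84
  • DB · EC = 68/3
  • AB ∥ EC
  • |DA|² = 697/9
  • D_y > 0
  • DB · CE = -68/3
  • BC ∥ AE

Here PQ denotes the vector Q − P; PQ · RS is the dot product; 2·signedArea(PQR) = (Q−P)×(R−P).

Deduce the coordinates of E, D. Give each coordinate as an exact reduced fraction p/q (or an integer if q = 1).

1. E_x = 8  [AB ∥ EC ∩ BC ∥ AE]
2. E_y = -3  [AB ∥ EC ∩ BC ∥ AE]
   → E = (8, -3)
3. D_x = -2/3  [DB · EC = 68/3 ∩ 2·signedArea(EDC) = 84]
4. D_y = 1  [DB · EC = 68/3 ∩ 2·signedArea(EDC) = 84]
   → D = (-2/3, 1)

D = (-2/3, 1)
E = (8, -3)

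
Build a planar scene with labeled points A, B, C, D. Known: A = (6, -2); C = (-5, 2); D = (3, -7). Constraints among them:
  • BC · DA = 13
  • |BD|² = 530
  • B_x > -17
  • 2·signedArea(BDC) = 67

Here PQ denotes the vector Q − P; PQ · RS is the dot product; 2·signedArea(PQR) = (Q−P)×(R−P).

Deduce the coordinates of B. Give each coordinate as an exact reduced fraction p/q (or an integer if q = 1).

B = (-16, 6)

1. B_x = -16  [2·signedArea(BDC) = 67 ∩ BC · DA = 13]
2. B_y = 6  [2·signedArea(BDC) = 67 ∩ BC · DA = 13]
   → B = (-16, 6)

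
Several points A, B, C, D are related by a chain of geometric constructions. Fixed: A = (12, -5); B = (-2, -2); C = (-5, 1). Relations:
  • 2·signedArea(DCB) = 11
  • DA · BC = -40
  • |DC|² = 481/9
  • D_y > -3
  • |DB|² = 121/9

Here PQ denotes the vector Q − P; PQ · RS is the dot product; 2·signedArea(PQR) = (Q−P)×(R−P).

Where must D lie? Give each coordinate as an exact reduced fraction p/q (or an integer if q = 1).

1. D_x = 5/3  [2·signedArea(DCB) = 11 ∩ DA · BC = -40]
2. D_y = -2  [2·signedArea(DCB) = 11 ∩ DA · BC = -40]
   → D = (5/3, -2)

D = (5/3, -2)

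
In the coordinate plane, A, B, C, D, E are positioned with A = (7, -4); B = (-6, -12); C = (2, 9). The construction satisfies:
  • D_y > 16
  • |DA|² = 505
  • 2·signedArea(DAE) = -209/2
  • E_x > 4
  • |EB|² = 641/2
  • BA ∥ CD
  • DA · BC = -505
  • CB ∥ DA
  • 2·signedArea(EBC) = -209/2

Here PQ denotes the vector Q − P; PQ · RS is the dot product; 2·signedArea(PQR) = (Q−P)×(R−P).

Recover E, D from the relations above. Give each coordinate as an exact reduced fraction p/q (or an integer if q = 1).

D = (15, 17)
E = (9/2, 5/2)

1. E_x = 9/2  [line -21·x + 8·y + 149/2 = 0 ∩ |EB|² = 641/2]
2. E_y = 5/2  [line -21·x + 8·y + 149/2 = 0 ∩ |EB|² = 641/2]
   → E = (9/2, 5/2)
3. D_x = 15  [CB ∥ DA ∩ BA ∥ CD]
4. D_y = 17  [CB ∥ DA ∩ BA ∥ CD]
   → D = (15, 17)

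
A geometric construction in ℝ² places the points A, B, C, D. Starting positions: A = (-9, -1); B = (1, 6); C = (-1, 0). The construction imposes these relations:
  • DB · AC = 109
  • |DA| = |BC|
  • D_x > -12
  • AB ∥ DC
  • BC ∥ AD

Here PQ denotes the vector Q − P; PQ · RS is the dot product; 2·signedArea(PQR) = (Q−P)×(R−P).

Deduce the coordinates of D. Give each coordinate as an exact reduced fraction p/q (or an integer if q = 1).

1. D_x = -11  [AB ∥ DC ∩ BC ∥ AD]
2. D_y = -7  [AB ∥ DC ∩ BC ∥ AD]
   → D = (-11, -7)

D = (-11, -7)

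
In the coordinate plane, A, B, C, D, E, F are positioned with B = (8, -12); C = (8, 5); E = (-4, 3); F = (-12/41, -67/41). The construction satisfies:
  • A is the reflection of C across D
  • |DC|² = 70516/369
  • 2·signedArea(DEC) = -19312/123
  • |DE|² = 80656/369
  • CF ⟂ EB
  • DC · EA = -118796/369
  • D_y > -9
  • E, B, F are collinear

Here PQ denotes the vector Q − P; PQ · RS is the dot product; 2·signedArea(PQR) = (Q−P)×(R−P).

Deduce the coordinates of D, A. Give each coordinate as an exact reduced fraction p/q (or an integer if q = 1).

A = (304/123, -2717/123)
D = (644/123, -1051/123)

1. D_x = 644/123  [line -2·x + 12·y + 13900/123 = 0 ∩ |DE|² = 80656/369]
2. D_y = -1051/123  [line -2·x + 12·y + 13900/123 = 0 ∩ |DE|² = 80656/369]
   → D = (644/123, -1051/123)
3. A_x = 304/123  [A is the reflection of C across D]
4. A_y = -2717/123  [A is the reflection of C across D]
   → A = (304/123, -2717/123)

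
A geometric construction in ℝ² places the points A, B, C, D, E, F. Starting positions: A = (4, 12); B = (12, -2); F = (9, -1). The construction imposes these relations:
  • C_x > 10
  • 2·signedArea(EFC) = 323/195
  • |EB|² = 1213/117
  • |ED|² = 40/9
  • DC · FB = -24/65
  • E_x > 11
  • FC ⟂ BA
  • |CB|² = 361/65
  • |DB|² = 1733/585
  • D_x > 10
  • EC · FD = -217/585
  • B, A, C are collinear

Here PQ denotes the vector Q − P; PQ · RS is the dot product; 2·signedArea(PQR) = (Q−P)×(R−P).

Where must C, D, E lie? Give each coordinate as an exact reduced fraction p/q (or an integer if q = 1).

1. C_x = 704/65  [B, A, C are collinear ∩ FC ⟂ BA]
2. C_y = 3/65  [B, A, C are collinear ∩ FC ⟂ BA]
   → C = (704/65, 3/65)
3. E_x = 431/39  [line -68/65·x + 119/65·y + 374/39 = 0 ∩ |EB|² = 1213/117]
4. E_y = 14/13  [line -68/65·x + 119/65·y + 374/39 = 0 ∩ |EB|² = 1213/117]
   → E = (431/39, 14/13)
5. D_x = 2069/195  [DC · FB = -24/65 ∩ EC · FD = -217/585]
6. D_y = -64/65  [DC · FB = -24/65 ∩ EC · FD = -217/585]
   → D = (2069/195, -64/65)

C = (704/65, 3/65)
D = (2069/195, -64/65)
E = (431/39, 14/13)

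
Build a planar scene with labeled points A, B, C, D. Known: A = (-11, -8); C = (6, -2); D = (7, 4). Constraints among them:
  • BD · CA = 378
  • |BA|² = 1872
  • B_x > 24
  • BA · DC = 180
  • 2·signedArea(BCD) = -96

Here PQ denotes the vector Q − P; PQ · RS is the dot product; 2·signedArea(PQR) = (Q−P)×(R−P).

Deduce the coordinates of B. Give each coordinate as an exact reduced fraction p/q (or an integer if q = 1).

1. B_x = 25  [BD · CA = 378 ∩ BA · DC = 180]
2. B_y = 16  [BD · CA = 378 ∩ BA · DC = 180]
   → B = (25, 16)

B = (25, 16)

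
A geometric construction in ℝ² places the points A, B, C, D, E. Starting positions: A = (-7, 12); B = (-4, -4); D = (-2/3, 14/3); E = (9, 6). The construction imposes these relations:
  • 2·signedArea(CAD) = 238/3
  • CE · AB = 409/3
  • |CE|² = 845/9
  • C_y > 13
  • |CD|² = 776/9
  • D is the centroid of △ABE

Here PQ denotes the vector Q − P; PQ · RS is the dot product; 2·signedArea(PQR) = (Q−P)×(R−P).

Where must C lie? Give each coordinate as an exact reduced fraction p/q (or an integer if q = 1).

C = (8/3, 40/3)

1. C_x = 8/3  [2·signedArea(CAD) = 238/3 ∩ CE · AB = 409/3]
2. C_y = 40/3  [2·signedArea(CAD) = 238/3 ∩ CE · AB = 409/3]
   → C = (8/3, 40/3)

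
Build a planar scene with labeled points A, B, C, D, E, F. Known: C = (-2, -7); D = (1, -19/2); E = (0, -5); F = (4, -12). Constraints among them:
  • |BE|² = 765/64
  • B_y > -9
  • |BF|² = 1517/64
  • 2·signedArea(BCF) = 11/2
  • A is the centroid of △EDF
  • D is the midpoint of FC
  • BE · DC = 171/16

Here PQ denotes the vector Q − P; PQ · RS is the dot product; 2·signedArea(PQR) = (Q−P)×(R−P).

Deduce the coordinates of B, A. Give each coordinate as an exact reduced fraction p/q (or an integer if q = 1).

1. B_x = 3/4  [2·signedArea(BCF) = 11/2 ∩ BE · DC = 171/16]
2. B_y = -67/8  [2·signedArea(BCF) = 11/2 ∩ BE · DC = 171/16]
   → B = (3/4, -67/8)
3. A_x = 5/3  [A is the centroid of △EDF]
4. A_y = -53/6  [A is the centroid of △EDF]
   → A = (5/3, -53/6)

A = (5/3, -53/6)
B = (3/4, -67/8)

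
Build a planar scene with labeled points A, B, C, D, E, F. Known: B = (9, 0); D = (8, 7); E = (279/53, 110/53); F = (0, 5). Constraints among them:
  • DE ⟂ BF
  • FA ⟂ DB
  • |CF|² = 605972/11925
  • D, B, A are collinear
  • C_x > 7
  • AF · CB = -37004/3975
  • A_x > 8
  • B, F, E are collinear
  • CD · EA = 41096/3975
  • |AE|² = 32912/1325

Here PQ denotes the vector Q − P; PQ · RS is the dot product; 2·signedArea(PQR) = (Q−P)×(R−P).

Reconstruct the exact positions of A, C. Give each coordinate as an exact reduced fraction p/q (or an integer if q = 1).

1. A_x = 203/25  [D, B, A are collinear ∩ FA ⟂ DB]
2. A_y = 154/25  [D, B, A are collinear ∩ FA ⟂ DB]
   → A = (203/25, 154/25)
3. C_x = 28334/3975  [CD · EA = 41096/3975 ∩ AF · CB = -37004/3975]
4. C_y = 6729/1325  [CD · EA = 41096/3975 ∩ AF · CB = -37004/3975]
   → C = (28334/3975, 6729/1325)

A = (203/25, 154/25)
C = (28334/3975, 6729/1325)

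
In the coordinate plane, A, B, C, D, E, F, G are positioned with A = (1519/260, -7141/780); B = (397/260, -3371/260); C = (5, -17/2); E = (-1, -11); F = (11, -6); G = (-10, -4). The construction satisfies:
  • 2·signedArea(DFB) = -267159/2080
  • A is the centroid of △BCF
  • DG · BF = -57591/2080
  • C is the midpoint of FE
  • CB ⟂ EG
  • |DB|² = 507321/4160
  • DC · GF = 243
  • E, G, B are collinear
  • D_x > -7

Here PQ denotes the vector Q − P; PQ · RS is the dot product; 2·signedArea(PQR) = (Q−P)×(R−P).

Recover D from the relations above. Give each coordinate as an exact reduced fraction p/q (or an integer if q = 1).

1. D_x = -25/4  [DC · GF = 243 ∩ 2·signedArea(DFB) = -267159/2080]
2. D_y = -41/8  [DC · GF = 243 ∩ 2·signedArea(DFB) = -267159/2080]
   → D = (-25/4, -41/8)

D = (-25/4, -41/8)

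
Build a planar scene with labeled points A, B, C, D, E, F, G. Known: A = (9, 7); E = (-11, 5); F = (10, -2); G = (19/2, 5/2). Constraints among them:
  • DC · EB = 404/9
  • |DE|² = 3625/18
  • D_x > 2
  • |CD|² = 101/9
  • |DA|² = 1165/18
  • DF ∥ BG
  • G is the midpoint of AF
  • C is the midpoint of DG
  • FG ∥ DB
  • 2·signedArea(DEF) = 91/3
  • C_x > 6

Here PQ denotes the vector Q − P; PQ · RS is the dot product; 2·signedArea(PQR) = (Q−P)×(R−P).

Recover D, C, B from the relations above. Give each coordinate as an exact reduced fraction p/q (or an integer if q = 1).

1. D_x = 17/6  [line 7·x + 21·y + -175/3 = 0 ∩ |DE|² = 3625/18]
2. D_y = 11/6  [line 7·x + 21·y + -175/3 = 0 ∩ |DE|² = 3625/18]
   → D = (17/6, 11/6)
3. C_x = 37/6  [C is the midpoint of DG]
4. C_y = 13/6  [C is the midpoint of DG]
   → C = (37/6, 13/6)
5. B_x = 7/3  [DF ∥ BG ∩ FG ∥ DB]
6. B_y = 19/3  [DF ∥ BG ∩ FG ∥ DB]
   → B = (7/3, 19/3)

B = (7/3, 19/3)
C = (37/6, 13/6)
D = (17/6, 11/6)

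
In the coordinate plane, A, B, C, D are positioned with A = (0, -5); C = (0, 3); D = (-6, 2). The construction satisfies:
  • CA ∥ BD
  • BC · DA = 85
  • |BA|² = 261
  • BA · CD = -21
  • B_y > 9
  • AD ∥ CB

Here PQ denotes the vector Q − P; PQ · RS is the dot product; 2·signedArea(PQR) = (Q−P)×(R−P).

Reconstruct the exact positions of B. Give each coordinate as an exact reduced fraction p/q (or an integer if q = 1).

1. B_x = -6  [CA ∥ BD ∩ AD ∥ CB]
2. B_y = 10  [CA ∥ BD ∩ AD ∥ CB]
   → B = (-6, 10)

B = (-6, 10)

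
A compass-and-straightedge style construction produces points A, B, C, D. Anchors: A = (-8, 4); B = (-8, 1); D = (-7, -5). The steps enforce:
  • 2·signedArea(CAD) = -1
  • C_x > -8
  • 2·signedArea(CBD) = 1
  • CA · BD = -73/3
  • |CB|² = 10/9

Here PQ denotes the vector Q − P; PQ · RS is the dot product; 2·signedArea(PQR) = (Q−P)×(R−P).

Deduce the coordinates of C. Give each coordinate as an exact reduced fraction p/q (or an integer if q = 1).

C = (-23/3, 0)

1. C_x = -23/3  [CA · BD = -73/3 ∩ 2·signedArea(CBD) = 1]
2. C_y = 0  [CA · BD = -73/3 ∩ 2·signedArea(CBD) = 1]
   → C = (-23/3, 0)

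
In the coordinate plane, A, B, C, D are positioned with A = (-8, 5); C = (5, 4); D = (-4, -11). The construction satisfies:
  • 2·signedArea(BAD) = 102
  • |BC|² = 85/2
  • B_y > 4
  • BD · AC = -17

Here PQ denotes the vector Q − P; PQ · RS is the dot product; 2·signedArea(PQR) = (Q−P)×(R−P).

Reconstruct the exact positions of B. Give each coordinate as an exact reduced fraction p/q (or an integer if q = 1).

1. B_x = -3/2  [BD · AC = -17 ∩ 2·signedArea(BAD) = 102]
2. B_y = 9/2  [BD · AC = -17 ∩ 2·signedArea(BAD) = 102]
   → B = (-3/2, 9/2)

B = (-3/2, 9/2)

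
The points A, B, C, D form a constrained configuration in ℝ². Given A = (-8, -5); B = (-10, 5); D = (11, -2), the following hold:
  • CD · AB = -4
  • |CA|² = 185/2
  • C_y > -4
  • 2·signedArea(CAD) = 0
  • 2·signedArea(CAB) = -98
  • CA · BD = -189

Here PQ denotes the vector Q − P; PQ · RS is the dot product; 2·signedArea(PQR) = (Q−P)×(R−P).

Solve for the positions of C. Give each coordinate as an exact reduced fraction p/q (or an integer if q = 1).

1. C_x = 3/2  [2·signedArea(CAD) = 0 ∩ CD · AB = -4]
2. C_y = -7/2  [2·signedArea(CAD) = 0 ∩ CD · AB = -4]
   → C = (3/2, -7/2)

C = (3/2, -7/2)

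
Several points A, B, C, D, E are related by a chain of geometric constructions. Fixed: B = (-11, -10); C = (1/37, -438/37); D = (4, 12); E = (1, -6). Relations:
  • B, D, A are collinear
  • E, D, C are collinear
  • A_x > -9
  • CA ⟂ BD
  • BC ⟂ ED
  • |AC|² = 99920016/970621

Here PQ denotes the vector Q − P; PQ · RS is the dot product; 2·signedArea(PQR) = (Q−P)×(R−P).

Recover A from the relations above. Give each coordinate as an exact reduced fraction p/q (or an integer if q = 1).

1. A_x = -219203/26233  [B, D, A are collinear ∩ CA ⟂ BD]
2. A_y = -160602/26233  [B, D, A are collinear ∩ CA ⟂ BD]
   → A = (-219203/26233, -160602/26233)

A = (-219203/26233, -160602/26233)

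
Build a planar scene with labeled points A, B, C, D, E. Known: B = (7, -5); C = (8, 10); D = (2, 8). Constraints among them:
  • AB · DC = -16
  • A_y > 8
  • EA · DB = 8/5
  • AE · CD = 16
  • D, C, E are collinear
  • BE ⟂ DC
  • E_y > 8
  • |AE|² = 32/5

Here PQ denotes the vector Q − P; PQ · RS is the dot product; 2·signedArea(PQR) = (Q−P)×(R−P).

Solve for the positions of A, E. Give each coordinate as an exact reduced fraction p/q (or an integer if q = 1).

1. E_x = 13/5  [D, C, E are collinear ∩ BE ⟂ DC]
2. E_y = 41/5  [D, C, E are collinear ∩ BE ⟂ DC]
   → E = (13/5, 41/5)
3. A_x = 5  [AB · DC = -16 ∩ EA · DB = 8/5]
4. A_y = 9  [AB · DC = -16 ∩ EA · DB = 8/5]
   → A = (5, 9)

A = (5, 9)
E = (13/5, 41/5)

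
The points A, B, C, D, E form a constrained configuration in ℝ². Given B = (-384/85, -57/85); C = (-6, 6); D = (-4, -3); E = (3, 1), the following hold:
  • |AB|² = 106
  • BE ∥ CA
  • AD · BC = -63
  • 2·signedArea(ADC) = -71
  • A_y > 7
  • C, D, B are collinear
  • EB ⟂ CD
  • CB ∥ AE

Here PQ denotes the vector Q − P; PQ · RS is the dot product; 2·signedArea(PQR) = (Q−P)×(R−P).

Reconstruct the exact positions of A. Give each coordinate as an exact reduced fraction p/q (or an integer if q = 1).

A = (129/85, 652/85)

1. A_x = 129/85  [CB ∥ AE ∩ BE ∥ CA]
2. A_y = 652/85  [CB ∥ AE ∩ BE ∥ CA]
   → A = (129/85, 652/85)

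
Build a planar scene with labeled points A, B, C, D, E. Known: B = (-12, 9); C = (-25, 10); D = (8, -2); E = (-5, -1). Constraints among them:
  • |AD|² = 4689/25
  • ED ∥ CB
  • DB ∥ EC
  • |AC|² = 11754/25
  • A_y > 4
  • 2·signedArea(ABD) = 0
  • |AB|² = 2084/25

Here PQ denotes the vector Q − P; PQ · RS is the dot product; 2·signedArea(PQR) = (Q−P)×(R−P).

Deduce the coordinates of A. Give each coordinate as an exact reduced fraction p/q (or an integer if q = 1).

1. A_x = -4  [line 11·x + 20·y + -48 = 0 ∩ |AD|² = 4689/25]
2. A_y = 23/5  [line 11·x + 20·y + -48 = 0 ∩ |AD|² = 4689/25]
   → A = (-4, 23/5)

A = (-4, 23/5)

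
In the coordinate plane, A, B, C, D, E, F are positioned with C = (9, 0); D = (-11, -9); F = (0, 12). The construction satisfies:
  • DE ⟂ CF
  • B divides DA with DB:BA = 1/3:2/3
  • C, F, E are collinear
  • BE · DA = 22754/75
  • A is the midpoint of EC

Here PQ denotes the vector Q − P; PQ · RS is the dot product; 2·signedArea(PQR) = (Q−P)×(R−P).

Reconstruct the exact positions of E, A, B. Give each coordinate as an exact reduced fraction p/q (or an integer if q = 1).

A = (189/25, 48/25)
B = (-361/75, -134/25)
E = (153/25, 96/25)

1. E_x = 153/25  [C, F, E are collinear ∩ DE ⟂ CF]
2. E_y = 96/25  [C, F, E are collinear ∩ DE ⟂ CF]
   → E = (153/25, 96/25)
3. A_x = 189/25  [A is the midpoint of EC]
4. A_y = 48/25  [A is the midpoint of EC]
   → A = (189/25, 48/25)
5. B_x = -361/75  [B divides DA with DB:BA = 1/3:2/3]
6. B_y = -134/25  [B divides DA with DB:BA = 1/3:2/3]
   → B = (-361/75, -134/25)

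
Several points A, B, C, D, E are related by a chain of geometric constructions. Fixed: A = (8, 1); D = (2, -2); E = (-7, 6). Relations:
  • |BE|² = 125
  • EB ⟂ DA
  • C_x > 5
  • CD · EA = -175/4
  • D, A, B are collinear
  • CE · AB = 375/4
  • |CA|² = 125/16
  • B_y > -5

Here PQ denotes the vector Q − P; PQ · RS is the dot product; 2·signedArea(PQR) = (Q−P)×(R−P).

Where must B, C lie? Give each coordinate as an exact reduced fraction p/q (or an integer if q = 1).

1. B_x = -2  [D, A, B are collinear ∩ EB ⟂ DA]
2. B_y = -4  [D, A, B are collinear ∩ EB ⟂ DA]
   → B = (-2, -4)
3. C_x = 11/2  [CE · AB = 375/4 ∩ CD · EA = -175/4]
4. C_y = -1/4  [CE · AB = 375/4 ∩ CD · EA = -175/4]
   → C = (11/2, -1/4)

B = (-2, -4)
C = (11/2, -1/4)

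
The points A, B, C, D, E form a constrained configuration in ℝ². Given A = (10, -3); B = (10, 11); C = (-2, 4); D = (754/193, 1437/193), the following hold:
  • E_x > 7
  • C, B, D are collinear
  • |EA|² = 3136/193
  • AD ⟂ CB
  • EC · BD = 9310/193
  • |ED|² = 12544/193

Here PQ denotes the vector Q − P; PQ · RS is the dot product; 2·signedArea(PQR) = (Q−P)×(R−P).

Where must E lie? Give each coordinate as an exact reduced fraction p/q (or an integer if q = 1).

E = (1538/193, 93/193)

1. E_x = 1538/193  [line 1176/193·x + 686/193·y + -9702/193 = 0 ∩ |ED|² = 12544/193]
2. E_y = 93/193  [line 1176/193·x + 686/193·y + -9702/193 = 0 ∩ |ED|² = 12544/193]
   → E = (1538/193, 93/193)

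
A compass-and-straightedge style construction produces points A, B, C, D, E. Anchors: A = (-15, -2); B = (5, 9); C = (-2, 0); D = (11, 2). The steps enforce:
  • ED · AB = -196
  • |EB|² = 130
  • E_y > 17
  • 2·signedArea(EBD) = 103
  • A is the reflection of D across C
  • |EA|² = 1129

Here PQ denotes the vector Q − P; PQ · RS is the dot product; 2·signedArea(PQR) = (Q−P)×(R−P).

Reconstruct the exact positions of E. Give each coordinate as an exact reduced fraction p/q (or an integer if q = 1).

1. E_x = 12  [2·signedArea(EBD) = 103 ∩ ED · AB = -196]
2. E_y = 18  [2·signedArea(EBD) = 103 ∩ ED · AB = -196]
   → E = (12, 18)

E = (12, 18)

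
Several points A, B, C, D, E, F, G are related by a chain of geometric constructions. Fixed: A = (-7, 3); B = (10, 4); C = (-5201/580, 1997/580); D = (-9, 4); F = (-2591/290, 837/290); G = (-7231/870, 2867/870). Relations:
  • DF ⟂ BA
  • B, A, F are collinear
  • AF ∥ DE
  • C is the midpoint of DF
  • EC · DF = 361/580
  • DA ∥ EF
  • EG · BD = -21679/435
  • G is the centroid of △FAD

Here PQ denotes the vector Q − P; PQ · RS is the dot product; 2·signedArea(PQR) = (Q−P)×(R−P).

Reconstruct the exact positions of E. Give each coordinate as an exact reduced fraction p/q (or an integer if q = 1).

E = (-3171/290, 1127/290)

1. E_x = -3171/290  [DA ∥ EF ∩ AF ∥ DE]
2. E_y = 1127/290  [DA ∥ EF ∩ AF ∥ DE]
   → E = (-3171/290, 1127/290)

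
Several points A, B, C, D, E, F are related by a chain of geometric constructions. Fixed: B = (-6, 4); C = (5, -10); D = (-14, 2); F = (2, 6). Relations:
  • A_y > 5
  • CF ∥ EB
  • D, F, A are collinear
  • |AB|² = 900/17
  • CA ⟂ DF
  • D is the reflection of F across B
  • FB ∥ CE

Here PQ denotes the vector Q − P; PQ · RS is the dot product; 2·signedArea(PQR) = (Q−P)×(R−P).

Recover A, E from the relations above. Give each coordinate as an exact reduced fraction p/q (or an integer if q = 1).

1. A_x = 18/17  [D, F, A are collinear ∩ CA ⟂ DF]
2. A_y = 98/17  [D, F, A are collinear ∩ CA ⟂ DF]
   → A = (18/17, 98/17)
3. E_x = -3  [CF ∥ EB ∩ FB ∥ CE]
4. E_y = -12  [CF ∥ EB ∩ FB ∥ CE]
   → E = (-3, -12)

A = (18/17, 98/17)
E = (-3, -12)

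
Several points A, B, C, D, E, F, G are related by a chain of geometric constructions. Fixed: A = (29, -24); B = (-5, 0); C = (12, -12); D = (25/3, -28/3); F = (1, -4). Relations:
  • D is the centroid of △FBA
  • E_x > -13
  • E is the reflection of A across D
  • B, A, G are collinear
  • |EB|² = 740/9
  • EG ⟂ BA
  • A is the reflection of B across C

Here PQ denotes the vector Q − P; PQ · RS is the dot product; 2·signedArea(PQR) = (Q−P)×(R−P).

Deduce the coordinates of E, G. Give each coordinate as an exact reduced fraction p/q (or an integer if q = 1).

1. E_x = -37/3  [E is the reflection of A across D]
2. E_y = 16/3  [E is the reflection of A across D]
   → E = (-37/3, 16/3)
3. G_x = -16117/1299  [B, A, G are collinear ∩ EG ⟂ BA]
4. G_y = 2264/433  [B, A, G are collinear ∩ EG ⟂ BA]
   → G = (-16117/1299, 2264/433)

E = (-37/3, 16/3)
G = (-16117/1299, 2264/433)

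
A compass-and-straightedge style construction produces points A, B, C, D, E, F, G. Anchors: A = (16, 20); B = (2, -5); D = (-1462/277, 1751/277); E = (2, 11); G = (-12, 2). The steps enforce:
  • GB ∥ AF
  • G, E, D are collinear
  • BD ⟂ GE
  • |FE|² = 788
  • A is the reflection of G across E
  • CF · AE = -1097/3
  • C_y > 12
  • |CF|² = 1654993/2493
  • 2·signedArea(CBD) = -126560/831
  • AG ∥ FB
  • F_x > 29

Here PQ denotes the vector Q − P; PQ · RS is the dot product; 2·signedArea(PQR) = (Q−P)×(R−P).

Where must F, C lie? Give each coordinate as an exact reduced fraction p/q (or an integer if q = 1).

C = (3524/831, 3446/277)
F = (30, 13)

1. F_x = 30  [AG ∥ FB ∩ GB ∥ AF]
2. F_y = 13  [AG ∥ FB ∩ GB ∥ AF]
   → F = (30, 13)
3. C_x = 3524/831  [line -3136/277·x + -2016/277·y + 115136/831 = 0 ∩ |CF|² = 1654993/2493]
4. C_y = 3446/277  [line -3136/277·x + -2016/277·y + 115136/831 = 0 ∩ |CF|² = 1654993/2493]
   → C = (3524/831, 3446/277)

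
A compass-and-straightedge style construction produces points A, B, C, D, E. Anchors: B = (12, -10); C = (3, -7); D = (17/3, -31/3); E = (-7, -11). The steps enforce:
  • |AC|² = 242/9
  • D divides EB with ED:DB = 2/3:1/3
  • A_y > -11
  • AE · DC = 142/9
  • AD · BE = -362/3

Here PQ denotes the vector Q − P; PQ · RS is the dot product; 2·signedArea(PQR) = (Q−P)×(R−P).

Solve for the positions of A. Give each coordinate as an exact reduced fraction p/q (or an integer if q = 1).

1. A_x = -2/3  [AD · BE = -362/3 ∩ AE · DC = 142/9]
2. A_y = -32/3  [AD · BE = -362/3 ∩ AE · DC = 142/9]
   → A = (-2/3, -32/3)

A = (-2/3, -32/3)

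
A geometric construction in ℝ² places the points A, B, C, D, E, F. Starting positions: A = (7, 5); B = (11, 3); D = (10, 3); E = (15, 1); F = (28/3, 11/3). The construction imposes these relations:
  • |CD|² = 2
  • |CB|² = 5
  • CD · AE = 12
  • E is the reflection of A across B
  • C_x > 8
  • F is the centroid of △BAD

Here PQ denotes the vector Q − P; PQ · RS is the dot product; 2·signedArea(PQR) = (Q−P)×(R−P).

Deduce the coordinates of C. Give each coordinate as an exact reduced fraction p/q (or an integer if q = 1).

1. C_x = 9  [line -8·x + 4·y + 56 = 0 ∩ |CB|² = 5]
2. C_y = 4  [line -8·x + 4·y + 56 = 0 ∩ |CB|² = 5]
   → C = (9, 4)

C = (9, 4)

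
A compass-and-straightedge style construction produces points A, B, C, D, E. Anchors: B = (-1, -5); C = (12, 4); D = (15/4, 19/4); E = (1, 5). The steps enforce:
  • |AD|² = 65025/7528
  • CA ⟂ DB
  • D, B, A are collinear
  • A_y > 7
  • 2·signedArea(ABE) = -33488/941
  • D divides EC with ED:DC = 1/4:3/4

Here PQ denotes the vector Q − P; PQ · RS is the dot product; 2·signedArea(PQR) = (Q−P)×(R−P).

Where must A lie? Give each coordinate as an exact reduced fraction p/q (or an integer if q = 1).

A = (4740/941, 6956/941)

1. A_x = 4740/941  [D, B, A are collinear ∩ CA ⟂ DB]
2. A_y = 6956/941  [D, B, A are collinear ∩ CA ⟂ DB]
   → A = (4740/941, 6956/941)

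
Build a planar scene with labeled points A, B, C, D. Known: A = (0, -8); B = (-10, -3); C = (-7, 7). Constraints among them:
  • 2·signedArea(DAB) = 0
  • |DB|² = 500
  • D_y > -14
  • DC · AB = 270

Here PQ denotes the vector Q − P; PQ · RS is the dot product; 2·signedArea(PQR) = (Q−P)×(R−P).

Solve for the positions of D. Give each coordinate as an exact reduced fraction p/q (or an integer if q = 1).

1. D_x = 10  [2·signedArea(DAB) = 0 ∩ DC · AB = 270]
2. D_y = -13  [2·signedArea(DAB) = 0 ∩ DC · AB = 270]
   → D = (10, -13)

D = (10, -13)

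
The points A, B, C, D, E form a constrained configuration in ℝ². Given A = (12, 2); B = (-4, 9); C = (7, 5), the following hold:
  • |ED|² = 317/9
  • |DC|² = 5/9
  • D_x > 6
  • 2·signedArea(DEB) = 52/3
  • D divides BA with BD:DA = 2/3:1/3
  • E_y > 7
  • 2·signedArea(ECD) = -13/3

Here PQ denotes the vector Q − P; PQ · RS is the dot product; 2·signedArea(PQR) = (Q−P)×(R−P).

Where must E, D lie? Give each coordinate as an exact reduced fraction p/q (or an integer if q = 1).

1. D_x = 20/3  [D divides BA with BD:DA = 2/3:1/3]
2. D_y = 13/3  [D divides BA with BD:DA = 2/3:1/3]
   → D = (20/3, 13/3)
3. E_x = 2  [2·signedArea(ECD) = -13/3 ∩ 2·signedArea(DEB) = 52/3]
4. E_y = 8  [2·signedArea(ECD) = -13/3 ∩ 2·signedArea(DEB) = 52/3]
   → E = (2, 8)

D = (20/3, 13/3)
E = (2, 8)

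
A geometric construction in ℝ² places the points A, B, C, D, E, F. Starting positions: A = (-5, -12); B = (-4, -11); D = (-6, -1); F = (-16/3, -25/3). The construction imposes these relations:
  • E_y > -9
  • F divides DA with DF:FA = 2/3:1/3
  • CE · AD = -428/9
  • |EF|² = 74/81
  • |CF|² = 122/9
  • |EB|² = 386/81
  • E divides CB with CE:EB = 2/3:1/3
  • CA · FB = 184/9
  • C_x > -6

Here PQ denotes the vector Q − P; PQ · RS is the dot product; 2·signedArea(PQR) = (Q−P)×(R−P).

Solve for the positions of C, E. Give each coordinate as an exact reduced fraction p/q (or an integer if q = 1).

C = (-17/3, -14/3)
E = (-41/9, -80/9)

1. C_x = -17/3  [line -4/3·x + 8/3·y + 44/9 = 0 ∩ |CF|² = 122/9]
2. C_y = -14/3  [line -4/3·x + 8/3·y + 44/9 = 0 ∩ |CF|² = 122/9]
   → C = (-17/3, -14/3)
3. E_x = -41/9  [E divides CB with CE:EB = 2/3:1/3]
4. E_y = -80/9  [E divides CB with CE:EB = 2/3:1/3]
   → E = (-41/9, -80/9)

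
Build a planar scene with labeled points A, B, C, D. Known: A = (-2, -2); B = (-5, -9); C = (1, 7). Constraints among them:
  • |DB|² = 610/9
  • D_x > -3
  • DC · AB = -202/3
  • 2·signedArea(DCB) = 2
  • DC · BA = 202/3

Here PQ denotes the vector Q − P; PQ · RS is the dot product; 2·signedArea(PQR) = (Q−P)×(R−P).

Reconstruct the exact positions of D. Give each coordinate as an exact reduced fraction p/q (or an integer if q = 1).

1. D_x = -2  [2·signedArea(DCB) = 2 ∩ DC · AB = -202/3]
2. D_y = -4/3  [2·signedArea(DCB) = 2 ∩ DC · AB = -202/3]
   → D = (-2, -4/3)

D = (-2, -4/3)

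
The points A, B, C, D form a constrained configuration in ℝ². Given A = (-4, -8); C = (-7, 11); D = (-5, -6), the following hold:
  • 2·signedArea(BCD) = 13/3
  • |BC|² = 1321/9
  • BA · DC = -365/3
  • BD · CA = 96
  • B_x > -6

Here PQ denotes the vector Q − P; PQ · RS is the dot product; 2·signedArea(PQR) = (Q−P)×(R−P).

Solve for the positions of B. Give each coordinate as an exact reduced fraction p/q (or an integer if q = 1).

1. B_x = -16/3  [BA · DC = -365/3 ∩ 2·signedArea(BCD) = 13/3]
2. B_y = -1  [BA · DC = -365/3 ∩ 2·signedArea(BCD) = 13/3]
   → B = (-16/3, -1)

B = (-16/3, -1)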